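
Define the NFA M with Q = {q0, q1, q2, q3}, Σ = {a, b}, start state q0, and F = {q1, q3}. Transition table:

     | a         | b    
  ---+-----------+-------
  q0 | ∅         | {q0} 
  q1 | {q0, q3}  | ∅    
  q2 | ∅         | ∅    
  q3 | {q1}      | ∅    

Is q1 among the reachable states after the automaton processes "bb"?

Start in {q0}.
Read 'b': q0→{q0}; now {q0}.
Read 'b': q0→{q0}; now {q0}.
State q1 is not in {q0}.

No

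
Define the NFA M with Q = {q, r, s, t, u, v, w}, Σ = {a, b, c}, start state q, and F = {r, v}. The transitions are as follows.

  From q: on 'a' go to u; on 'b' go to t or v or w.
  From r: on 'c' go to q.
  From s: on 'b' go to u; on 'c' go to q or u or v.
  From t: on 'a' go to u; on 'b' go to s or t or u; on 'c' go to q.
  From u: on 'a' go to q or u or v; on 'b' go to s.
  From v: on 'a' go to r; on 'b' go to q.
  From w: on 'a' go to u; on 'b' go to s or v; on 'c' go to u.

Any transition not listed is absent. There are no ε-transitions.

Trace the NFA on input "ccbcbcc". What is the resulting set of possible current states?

Start in {q}.
Read 'c': {q} → ∅.
The set is empty and remains empty for the remaining 6 symbols.

∅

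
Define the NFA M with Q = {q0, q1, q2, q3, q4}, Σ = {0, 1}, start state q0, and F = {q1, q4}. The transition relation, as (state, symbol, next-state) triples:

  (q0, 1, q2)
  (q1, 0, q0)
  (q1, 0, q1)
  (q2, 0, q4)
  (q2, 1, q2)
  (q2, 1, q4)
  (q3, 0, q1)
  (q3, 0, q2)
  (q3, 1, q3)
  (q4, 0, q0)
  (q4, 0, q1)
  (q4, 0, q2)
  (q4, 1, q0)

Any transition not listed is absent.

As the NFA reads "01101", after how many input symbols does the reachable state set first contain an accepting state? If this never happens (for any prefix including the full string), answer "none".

none

Start in {q0}.
Read '0': q0→∅; now ∅.
The set is empty and remains empty for the remaining 4 symbols.
No reachable set along the way intersects F.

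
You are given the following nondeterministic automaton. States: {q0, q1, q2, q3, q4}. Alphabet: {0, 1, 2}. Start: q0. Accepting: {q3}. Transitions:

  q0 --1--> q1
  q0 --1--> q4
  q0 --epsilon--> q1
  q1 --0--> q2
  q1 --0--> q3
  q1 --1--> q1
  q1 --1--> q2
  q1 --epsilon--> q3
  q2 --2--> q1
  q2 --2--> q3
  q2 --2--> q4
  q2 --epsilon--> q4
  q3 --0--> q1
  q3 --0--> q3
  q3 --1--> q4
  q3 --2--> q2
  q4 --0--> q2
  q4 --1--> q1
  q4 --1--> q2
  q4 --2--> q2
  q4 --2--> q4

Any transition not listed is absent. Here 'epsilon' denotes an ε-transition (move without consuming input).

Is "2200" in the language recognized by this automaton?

Start: ε-closure({q0}) = {q0, q1, q3}.
Read '2': {q0, q1, q3} → {q2, q4}.
Read '2': {q2, q4} → {q1, q2, q3, q4}.
Read '0': {q1, q2, q3, q4} → {q1, q2, q3, q4}.
Read '0': {q1, q2, q3, q4} → {q1, q2, q3, q4}.
The final set {q1, q2, q3, q4} contains the accepting state q3.

Yes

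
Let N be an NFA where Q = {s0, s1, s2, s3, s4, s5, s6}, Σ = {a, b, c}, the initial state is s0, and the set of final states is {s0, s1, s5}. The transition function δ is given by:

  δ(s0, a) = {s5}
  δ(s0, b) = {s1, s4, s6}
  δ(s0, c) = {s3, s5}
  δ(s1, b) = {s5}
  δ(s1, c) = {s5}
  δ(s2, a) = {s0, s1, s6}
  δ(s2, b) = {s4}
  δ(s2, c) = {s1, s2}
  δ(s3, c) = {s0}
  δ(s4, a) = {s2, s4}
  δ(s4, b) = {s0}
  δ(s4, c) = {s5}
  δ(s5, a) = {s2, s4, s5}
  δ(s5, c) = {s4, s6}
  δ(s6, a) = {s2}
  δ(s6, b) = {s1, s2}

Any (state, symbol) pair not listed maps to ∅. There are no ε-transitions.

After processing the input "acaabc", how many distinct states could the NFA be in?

6

Start in {s0}.
Read 'a': {s0} → {s5}.
Read 'c': {s5} → {s4, s6}.
Read 'a': {s4, s6} → {s2, s4}.
Read 'a': {s2, s4} → {s0, s1, s2, s4, s6}.
Read 'b': {s0, s1, s2, s4, s6} → {s0, s1, s2, s4, s5, s6}.
Read 'c': {s0, s1, s2, s4, s5, s6} → {s1, s2, s3, s4, s5, s6}.
That set has 6 states.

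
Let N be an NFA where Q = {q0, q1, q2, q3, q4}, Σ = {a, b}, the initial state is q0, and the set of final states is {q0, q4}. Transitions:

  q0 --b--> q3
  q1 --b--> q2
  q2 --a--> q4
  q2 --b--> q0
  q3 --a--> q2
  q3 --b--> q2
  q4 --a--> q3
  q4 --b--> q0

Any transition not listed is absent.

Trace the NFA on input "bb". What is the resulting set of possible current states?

Start in {q0}.
Read 'b': q0→{q3}; now {q3}.
Read 'b': q3→{q2}; now {q2}.

{q2}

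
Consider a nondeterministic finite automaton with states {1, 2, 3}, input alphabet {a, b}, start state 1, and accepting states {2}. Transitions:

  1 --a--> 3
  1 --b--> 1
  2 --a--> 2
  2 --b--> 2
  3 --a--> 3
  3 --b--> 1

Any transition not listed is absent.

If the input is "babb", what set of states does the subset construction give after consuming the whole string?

{1}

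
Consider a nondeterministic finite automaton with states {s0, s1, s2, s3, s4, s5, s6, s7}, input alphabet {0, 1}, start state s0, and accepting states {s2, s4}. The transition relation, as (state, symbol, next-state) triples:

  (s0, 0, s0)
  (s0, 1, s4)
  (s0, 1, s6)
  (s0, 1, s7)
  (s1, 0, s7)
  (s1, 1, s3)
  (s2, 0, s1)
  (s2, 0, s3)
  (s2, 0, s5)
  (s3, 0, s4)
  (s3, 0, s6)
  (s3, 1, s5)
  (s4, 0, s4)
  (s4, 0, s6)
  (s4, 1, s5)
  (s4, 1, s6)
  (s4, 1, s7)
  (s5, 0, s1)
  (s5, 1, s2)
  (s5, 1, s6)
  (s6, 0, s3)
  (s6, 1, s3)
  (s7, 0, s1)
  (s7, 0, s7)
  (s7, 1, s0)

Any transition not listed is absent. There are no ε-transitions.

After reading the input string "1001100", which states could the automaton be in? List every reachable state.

{s0, s1, s3, s4, s6, s7}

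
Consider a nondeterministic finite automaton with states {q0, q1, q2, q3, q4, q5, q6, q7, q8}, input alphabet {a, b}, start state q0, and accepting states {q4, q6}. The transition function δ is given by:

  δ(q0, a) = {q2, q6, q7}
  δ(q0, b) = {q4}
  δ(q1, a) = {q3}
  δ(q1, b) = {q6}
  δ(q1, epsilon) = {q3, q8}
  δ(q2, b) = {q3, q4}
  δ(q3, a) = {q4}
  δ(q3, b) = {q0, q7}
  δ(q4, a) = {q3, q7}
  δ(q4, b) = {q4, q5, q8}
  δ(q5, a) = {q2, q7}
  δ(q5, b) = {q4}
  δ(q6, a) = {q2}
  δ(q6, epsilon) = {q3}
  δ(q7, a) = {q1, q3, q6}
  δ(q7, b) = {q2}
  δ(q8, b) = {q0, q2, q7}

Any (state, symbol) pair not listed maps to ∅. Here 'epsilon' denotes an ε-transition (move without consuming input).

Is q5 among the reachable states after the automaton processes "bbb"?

Yes

Start in {q0}.
Read 'b': {q0} → {q4}.
Read 'b': {q4} → {q4, q5, q8}.
Read 'b': {q4, q5, q8} → {q0, q2, q4, q5, q7, q8}.
State q5 is in {q0, q2, q4, q5, q7, q8}.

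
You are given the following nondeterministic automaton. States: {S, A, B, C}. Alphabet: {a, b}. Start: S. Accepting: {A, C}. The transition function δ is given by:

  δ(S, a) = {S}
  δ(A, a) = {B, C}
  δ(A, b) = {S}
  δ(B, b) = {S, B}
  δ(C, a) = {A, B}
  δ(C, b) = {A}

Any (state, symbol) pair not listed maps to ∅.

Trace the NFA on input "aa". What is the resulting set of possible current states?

Start in {S}.
Read 'a': S→{S}; now {S}.
Read 'a': S→{S}; now {S}.

{S}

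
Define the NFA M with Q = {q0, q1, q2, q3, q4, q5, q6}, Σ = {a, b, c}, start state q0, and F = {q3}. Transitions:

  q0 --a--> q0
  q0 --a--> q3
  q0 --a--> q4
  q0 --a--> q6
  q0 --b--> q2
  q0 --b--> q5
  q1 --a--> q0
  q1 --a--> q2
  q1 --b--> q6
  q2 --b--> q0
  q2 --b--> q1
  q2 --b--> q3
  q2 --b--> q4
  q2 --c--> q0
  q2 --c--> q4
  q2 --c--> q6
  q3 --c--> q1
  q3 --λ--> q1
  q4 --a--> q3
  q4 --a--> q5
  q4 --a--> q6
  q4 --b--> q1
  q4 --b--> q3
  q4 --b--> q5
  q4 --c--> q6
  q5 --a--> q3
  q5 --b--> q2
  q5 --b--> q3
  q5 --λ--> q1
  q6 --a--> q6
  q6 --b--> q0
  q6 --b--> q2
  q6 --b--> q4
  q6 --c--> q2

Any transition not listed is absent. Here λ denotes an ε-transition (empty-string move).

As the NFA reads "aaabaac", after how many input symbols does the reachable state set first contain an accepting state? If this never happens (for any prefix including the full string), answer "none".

Start in {q0}.
Read 'a': q0→{q0, q3, q4, q6}; union {q0, q3, q4, q6}; ε-closure = {q0, q1, q3, q4, q6}.
None of the earlier sets intersect F, but {q0, q1, q3, q4, q6} does.

1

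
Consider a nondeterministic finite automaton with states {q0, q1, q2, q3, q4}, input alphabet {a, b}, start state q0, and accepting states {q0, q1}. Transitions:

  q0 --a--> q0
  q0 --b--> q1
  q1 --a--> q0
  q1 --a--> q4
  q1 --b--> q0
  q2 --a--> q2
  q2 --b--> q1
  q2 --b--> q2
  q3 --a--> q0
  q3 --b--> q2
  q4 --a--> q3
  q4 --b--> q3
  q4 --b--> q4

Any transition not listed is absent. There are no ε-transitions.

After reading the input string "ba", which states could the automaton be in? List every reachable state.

Start in {q0}.
Read 'b': {q0} → {q1}.
Read 'a': {q1} → {q0, q4}.

{q0, q4}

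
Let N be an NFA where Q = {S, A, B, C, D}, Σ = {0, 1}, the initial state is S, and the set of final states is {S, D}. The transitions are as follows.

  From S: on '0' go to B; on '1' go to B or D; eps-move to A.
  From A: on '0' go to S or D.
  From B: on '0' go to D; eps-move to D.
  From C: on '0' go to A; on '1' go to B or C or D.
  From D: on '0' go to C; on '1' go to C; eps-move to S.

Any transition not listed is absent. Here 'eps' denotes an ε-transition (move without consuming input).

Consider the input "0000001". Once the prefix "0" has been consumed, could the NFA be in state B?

Yes

Start: ε-closure({S}) = {S, A}.
Read '0': S→{B}, A→{S, D}; union {S, B, D}; ε-closure = {S, A, B, D}.
State B is in {S, A, B, D}.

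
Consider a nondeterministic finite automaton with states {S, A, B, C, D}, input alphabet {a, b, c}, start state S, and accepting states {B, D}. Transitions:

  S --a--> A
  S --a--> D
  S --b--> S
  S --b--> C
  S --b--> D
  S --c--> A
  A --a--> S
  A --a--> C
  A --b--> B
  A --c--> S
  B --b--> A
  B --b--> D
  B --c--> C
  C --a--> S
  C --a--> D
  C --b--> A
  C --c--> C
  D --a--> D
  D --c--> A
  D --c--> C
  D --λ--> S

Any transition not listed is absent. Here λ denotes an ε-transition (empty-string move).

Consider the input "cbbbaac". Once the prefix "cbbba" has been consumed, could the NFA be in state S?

Yes

Start in {S}.
Read 'c': {S} → {A}.
Read 'b': {A} → {B}.
Read 'b': {B} → {S, A, D}.
Read 'b': {S, A, D} → {S, B, C, D}.
Read 'a': {S, B, C, D} → {S, A, D}.
State S is in {S, A, D}.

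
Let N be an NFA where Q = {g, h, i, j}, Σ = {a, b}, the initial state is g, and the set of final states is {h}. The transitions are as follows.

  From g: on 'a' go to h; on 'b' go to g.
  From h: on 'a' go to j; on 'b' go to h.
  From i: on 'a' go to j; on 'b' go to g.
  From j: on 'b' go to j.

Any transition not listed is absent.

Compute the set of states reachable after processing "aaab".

∅

Start in {g}.
Read 'a': {g} → {h}.
Read 'a': {h} → {j}.
Read 'a': {j} → ∅.
The set is empty and remains empty for the remaining 1 symbol.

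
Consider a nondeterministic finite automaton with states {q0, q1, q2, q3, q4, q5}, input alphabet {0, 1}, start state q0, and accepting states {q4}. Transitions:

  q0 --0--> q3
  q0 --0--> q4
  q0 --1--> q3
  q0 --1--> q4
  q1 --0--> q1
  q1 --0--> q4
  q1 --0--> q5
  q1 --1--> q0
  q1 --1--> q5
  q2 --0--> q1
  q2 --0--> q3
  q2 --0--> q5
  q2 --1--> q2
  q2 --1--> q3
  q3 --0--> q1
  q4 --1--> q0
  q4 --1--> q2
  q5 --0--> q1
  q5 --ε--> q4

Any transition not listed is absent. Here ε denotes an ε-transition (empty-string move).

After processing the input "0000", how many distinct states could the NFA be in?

3

Start in {q0}.
Read '0': q0→{q3, q4}; now {q3, q4}.
Read '0': q3→{q1}, q4→∅; now {q1}.
Read '0': q1→{q1, q4, q5}; now {q1, q4, q5}.
Read '0': q1→{q1, q4, q5}, q4→∅, q5→{q1}; now {q1, q4, q5}.
That set has 3 states.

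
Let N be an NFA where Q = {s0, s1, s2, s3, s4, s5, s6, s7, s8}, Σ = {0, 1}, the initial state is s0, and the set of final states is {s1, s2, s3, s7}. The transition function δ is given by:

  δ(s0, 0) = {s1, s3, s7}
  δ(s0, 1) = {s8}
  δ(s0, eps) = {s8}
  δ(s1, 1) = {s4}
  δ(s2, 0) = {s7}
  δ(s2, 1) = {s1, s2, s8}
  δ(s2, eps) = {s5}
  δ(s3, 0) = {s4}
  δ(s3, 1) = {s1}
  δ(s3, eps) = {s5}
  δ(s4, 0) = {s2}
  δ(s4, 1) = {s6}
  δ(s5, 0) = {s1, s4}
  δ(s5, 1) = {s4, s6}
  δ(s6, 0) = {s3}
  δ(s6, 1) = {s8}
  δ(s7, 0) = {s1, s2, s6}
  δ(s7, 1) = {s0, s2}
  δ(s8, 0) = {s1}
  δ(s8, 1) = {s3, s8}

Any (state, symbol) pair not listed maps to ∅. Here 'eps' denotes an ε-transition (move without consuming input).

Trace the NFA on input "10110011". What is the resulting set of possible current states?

{s6, s8}

Start: ε-closure({s0}) = {s0, s8}.
Read '1': {s0, s8} → {s3, s5, s8}.
Read '0': {s3, s5, s8} → {s1, s4}.
Read '1': {s1, s4} → {s4, s6}.
Read '1': {s4, s6} → {s6, s8}.
Read '0': {s6, s8} → {s1, s3, s5}.
Read '0': {s1, s3, s5} → {s1, s4}.
Read '1': {s1, s4} → {s4, s6}.
Read '1': {s4, s6} → {s6, s8}.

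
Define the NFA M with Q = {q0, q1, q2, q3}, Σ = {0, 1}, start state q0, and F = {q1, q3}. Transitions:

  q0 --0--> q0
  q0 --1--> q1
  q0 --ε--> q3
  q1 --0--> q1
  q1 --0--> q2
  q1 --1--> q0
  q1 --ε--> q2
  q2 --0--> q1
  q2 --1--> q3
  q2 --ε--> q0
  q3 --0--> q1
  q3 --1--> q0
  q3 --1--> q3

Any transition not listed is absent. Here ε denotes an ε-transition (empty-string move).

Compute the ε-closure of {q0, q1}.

{q0, q1, q2, q3}

Begin with {q0, q1}.
ε-move q0 → q3; add q3.
ε-move q1 → q2; add q2.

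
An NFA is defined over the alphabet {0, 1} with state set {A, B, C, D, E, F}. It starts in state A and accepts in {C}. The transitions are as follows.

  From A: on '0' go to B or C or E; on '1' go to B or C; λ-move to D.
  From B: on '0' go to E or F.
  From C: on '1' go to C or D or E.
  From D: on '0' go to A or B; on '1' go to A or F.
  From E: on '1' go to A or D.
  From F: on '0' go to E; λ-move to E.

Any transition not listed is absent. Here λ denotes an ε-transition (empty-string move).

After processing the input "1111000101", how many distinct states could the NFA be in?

Start: ε-closure({A}) = {A, D}.
Read '1': {A, D} → {A, B, C, D, E, F}.
Read '1': {A, B, C, D, E, F} → {A, B, C, D, E, F}.
Read '1': {A, B, C, D, E, F} → {A, B, C, D, E, F}.
Read '1': {A, B, C, D, E, F} → {A, B, C, D, E, F}.
Read '0': {A, B, C, D, E, F} → {A, B, C, D, E, F}.
Read '0': {A, B, C, D, E, F} → {A, B, C, D, E, F}.
Read '0': {A, B, C, D, E, F} → {A, B, C, D, E, F}.
Read '1': {A, B, C, D, E, F} → {A, B, C, D, E, F}.
Read '0': {A, B, C, D, E, F} → {A, B, C, D, E, F}.
Read '1': {A, B, C, D, E, F} → {A, B, C, D, E, F}.
That set has 6 states.

6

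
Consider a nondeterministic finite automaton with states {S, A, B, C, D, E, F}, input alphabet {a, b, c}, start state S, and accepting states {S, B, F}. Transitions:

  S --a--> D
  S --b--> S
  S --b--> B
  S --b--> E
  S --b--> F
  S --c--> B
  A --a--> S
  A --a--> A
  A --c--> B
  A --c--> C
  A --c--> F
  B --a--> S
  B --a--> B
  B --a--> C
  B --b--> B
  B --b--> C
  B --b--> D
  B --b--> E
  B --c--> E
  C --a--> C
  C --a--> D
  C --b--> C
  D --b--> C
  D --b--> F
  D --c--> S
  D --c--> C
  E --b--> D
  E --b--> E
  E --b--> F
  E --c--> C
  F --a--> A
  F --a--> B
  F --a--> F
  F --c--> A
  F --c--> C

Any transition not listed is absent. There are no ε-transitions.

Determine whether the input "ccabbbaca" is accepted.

No

Start in {S}.
Read 'c': {S} → {B}.
Read 'c': {B} → {E}.
Read 'a': {E} → ∅.
The set is empty and remains empty for the remaining 6 symbols.
The final set ∅ contains no accepting state.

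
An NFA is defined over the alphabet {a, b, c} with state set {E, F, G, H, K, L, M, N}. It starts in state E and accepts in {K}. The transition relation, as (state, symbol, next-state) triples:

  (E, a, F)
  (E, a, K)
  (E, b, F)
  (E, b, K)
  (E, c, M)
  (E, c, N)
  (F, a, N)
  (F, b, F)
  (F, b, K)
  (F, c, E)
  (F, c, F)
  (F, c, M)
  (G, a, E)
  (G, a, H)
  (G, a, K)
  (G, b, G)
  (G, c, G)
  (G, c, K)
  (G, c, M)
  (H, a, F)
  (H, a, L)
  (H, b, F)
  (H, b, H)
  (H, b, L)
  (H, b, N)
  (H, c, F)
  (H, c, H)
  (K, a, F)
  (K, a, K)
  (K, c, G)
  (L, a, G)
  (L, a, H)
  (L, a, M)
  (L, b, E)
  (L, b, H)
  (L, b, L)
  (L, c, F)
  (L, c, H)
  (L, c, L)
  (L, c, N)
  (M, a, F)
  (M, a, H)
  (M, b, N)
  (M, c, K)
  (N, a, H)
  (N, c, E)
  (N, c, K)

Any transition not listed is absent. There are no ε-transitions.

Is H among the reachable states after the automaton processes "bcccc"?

Start in {E}.
Read 'b': E→{F, K}; now {F, K}.
Read 'c': F→{E, F, M}, K→{G}; now {E, F, G, M}.
Read 'c': E→{M, N}, F→{E, F, M}, G→{G, K, M}, M→{K}; now {E, F, G, K, M, N}.
Read 'c': E→{M, N}, F→{E, F, M}, G→{G, K, M}, K→{G}, M→{K}, N→{E, K}; now {E, F, G, K, M, N}.
Read 'c': E→{M, N}, F→{E, F, M}, G→{G, K, M}, K→{G}, M→{K}, N→{E, K}; now {E, F, G, K, M, N}.
State H is not in {E, F, G, K, M, N}.

No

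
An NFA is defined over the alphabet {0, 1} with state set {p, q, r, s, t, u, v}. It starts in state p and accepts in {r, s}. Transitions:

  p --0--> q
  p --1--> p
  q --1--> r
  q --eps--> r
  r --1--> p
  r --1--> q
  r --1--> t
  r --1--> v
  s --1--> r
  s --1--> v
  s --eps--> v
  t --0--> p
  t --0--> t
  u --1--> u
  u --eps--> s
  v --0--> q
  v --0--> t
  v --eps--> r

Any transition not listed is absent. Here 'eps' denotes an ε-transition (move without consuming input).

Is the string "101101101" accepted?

Yes

Start in {p}.
Read '1': {p} → {p}.
Read '0': {p} → {q, r}.
Read '1': {q, r} → {p, q, r, t, v}.
Read '1': {p, q, r, t, v} → {p, q, r, t, v}.
Read '0': {p, q, r, t, v} → {p, q, r, t}.
Read '1': {p, q, r, t} → {p, q, r, t, v}.
Read '1': {p, q, r, t, v} → {p, q, r, t, v}.
Read '0': {p, q, r, t, v} → {p, q, r, t}.
Read '1': {p, q, r, t} → {p, q, r, t, v}.
The final set {p, q, r, t, v} contains the accepting state r.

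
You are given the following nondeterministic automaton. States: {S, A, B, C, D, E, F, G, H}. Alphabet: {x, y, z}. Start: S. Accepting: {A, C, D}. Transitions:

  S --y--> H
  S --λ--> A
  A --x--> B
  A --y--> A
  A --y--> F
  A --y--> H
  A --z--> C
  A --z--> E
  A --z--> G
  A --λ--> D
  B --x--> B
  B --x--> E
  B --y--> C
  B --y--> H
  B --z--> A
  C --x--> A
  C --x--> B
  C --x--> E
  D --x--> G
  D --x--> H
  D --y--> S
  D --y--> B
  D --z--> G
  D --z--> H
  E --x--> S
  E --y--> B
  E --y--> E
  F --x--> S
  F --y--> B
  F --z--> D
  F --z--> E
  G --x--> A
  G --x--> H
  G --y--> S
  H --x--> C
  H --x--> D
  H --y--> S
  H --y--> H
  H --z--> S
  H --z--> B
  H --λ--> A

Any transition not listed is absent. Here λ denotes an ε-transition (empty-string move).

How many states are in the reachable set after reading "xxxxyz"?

Start: ε-closure({S}) = {S, A, D}.
Read 'x': S→∅, A→{B}, D→{G, H}; union {B, G, H}; ε-closure = {A, B, D, G, H}.
Read 'x': A→{B}, B→{B, E}, D→{G, H}, G→{A, H}, H→{C, D}; now {A, B, C, D, E, G, H}.
Read 'x': A→{B}, B→{B, E}, C→{A, B, E}, D→{G, H}, E→{S}, G→{A, H}, H→{C, D}; now {S, A, B, C, D, E, G, H}.
Read 'x': S→∅, A→{B}, B→{B, E}, C→{A, B, E}, D→{G, H}, E→{S}, G→{A, H}, H→{C, D}; now {S, A, B, C, D, E, G, H}.
Read 'y': S→{H}, A→{A, F, H}, B→{C, H}, C→∅, D→{S, B}, E→{B, E}, G→{S}, H→{S, H}; union {S, A, B, C, E, F, H}; ε-closure = {S, A, B, C, D, E, F, H}.
Read 'z': S→∅, A→{C, E, G}, B→{A}, C→∅, D→{G, H}, E→∅, F→{D, E}, H→{S, B}; now {S, A, B, C, D, E, G, H}.
That set has 8 states.

8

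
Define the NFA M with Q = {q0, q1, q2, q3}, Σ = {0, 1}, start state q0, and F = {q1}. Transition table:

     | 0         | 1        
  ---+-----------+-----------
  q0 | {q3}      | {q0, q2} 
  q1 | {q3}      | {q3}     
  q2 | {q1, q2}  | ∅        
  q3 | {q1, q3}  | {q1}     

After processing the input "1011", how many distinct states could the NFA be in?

2

Start in {q0}.
Read '1': q0→{q0, q2}; now {q0, q2}.
Read '0': q0→{q3}, q2→{q1, q2}; now {q1, q2, q3}.
Read '1': q1→{q3}, q2→∅, q3→{q1}; now {q1, q3}.
Read '1': q1→{q3}, q3→{q1}; now {q1, q3}.
That set has 2 states.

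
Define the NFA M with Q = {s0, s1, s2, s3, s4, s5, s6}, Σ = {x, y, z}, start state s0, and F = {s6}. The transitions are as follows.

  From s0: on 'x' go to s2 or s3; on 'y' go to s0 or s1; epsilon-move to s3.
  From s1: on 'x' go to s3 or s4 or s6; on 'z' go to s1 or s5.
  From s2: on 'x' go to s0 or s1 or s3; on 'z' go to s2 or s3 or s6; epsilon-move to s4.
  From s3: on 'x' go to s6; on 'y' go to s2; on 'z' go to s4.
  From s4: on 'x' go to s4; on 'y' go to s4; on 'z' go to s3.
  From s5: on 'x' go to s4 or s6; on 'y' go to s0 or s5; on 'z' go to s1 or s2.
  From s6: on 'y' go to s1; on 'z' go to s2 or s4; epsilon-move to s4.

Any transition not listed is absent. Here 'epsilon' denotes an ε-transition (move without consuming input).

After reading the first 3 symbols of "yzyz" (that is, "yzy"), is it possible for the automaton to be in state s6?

Start: ε-closure({s0}) = {s0, s3}.
Read 'y': {s0, s3} → {s0, s1, s2, s3, s4}.
Read 'z': {s0, s1, s2, s3, s4} → {s1, s2, s3, s4, s5, s6}.
Read 'y': {s1, s2, s3, s4, s5, s6} → {s0, s1, s2, s3, s4, s5}.
State s6 is not in {s0, s1, s2, s3, s4, s5}.

No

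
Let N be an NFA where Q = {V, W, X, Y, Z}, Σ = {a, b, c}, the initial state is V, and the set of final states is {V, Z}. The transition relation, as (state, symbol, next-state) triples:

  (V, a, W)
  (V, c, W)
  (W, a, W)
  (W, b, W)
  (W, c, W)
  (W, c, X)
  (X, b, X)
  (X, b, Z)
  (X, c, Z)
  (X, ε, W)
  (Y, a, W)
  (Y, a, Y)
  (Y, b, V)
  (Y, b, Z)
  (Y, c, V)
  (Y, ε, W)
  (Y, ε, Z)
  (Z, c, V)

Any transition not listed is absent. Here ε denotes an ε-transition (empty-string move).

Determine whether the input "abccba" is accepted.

No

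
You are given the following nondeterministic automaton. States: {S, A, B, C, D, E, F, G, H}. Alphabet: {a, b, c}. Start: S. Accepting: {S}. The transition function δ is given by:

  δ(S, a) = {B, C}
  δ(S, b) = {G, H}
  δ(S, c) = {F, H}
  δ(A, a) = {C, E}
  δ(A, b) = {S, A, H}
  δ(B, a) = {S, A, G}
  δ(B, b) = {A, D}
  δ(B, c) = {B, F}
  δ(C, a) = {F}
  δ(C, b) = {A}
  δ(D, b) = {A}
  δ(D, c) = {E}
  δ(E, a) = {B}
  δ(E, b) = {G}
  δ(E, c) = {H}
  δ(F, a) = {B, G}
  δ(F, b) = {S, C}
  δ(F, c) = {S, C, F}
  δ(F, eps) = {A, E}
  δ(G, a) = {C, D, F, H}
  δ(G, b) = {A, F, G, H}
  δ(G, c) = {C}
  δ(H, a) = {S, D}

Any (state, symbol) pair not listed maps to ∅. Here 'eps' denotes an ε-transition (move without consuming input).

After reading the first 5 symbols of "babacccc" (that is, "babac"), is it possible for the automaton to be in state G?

No

Start in {S}.
Read 'b': S→{G, H}; now {G, H}.
Read 'a': G→{C, D, F, H}, H→{S, D}; union {S, C, D, F, H}; ε-closure = {S, A, C, D, E, F, H}.
Read 'b': S→{G, H}, A→{S, A, H}, C→{A}, D→{A}, E→{G}, F→{S, C}, H→∅; now {S, A, C, G, H}.
Read 'a': S→{B, C}, A→{C, E}, C→{F}, G→{C, D, F, H}, H→{S, D}; union {S, B, C, D, E, F, H}; ε-closure = {S, A, B, C, D, E, F, H}.
Read 'c': S→{F, H}, A→∅, B→{B, F}, C→∅, D→{E}, E→{H}, F→{S, C, F}, H→∅; union {S, B, C, E, F, H}; ε-closure = {S, A, B, C, E, F, H}.
State G is not in {S, A, B, C, E, F, H}.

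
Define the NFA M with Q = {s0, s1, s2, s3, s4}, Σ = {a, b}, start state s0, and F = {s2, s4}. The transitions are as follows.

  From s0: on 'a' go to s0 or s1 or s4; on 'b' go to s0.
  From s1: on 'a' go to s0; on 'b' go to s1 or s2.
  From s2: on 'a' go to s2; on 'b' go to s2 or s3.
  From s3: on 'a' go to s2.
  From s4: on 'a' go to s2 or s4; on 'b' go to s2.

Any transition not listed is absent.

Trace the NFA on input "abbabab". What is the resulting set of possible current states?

{s0, s1, s2, s3}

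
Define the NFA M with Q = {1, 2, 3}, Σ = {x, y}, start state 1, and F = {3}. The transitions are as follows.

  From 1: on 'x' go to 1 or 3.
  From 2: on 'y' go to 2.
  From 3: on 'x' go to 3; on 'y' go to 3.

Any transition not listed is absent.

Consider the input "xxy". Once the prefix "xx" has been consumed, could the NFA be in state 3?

Start in {1}.
Read 'x': 1→{1, 3}; now {1, 3}.
Read 'x': 1→{1, 3}, 3→{3}; now {1, 3}.
State 3 is in {1, 3}.

Yes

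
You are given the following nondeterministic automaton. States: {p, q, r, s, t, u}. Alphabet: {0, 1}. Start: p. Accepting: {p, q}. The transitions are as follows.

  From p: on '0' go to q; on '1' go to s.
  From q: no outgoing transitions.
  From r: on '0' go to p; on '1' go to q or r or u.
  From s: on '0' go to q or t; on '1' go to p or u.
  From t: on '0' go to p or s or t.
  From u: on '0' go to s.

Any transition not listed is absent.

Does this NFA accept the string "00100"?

No

Start in {p}.
Read '0': p→{q}; now {q}.
Read '0': q→∅; now ∅.
The set is empty and remains empty for the remaining 3 symbols.
The final set ∅ contains no accepting state.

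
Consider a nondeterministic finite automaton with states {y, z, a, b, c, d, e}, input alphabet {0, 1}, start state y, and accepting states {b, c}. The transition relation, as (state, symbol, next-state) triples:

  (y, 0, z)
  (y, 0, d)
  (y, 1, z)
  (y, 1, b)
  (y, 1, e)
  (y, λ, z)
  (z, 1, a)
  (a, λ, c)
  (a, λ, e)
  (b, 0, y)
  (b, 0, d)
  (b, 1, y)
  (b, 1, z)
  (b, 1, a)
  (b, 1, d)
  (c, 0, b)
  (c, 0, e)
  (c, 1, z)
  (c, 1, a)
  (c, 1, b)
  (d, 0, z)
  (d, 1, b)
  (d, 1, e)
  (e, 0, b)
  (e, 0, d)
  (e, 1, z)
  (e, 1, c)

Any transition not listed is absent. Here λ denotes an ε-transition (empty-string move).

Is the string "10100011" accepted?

Yes

Start: ε-closure({y}) = {y, z}.
Read '1': y→{z, b, e}, z→{a}; union {z, a, b, e}; ε-closure = {z, a, b, c, e}.
Read '0': z→∅, a→∅, b→{y, d}, c→{b, e}, e→{b, d}; union {y, b, d, e}; ε-closure = {y, z, b, d, e}.
Read '1': y→{z, b, e}, z→{a}, b→{y, z, a, d}, d→{b, e}, e→{z, c}; now {y, z, a, b, c, d, e}.
Read '0': y→{z, d}, z→∅, a→∅, b→{y, d}, c→{b, e}, d→{z}, e→{b, d}; now {y, z, b, d, e}.
Read '0': y→{z, d}, z→∅, b→{y, d}, d→{z}, e→{b, d}; now {y, z, b, d}.
Read '0': y→{z, d}, z→∅, b→{y, d}, d→{z}; now {y, z, d}.
Read '1': y→{z, b, e}, z→{a}, d→{b, e}; union {z, a, b, e}; ε-closure = {z, a, b, c, e}.
Read '1': z→{a}, a→∅, b→{y, z, a, d}, c→{z, a, b}, e→{z, c}; union {y, z, a, b, c, d}; ε-closure = {y, z, a, b, c, d, e}.
The final set {y, z, a, b, c, d, e} contains the accepting states b, c.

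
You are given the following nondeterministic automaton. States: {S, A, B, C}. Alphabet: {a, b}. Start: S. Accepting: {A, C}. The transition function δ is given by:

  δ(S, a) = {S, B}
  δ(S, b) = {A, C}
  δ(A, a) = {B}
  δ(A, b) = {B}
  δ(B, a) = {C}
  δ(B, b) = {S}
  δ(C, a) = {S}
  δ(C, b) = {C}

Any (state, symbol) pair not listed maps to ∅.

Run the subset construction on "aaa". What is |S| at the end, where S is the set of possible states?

3

Start in {S}.
Read 'a': {S} → {S, B}.
Read 'a': {S, B} → {S, B, C}.
Read 'a': {S, B, C} → {S, B, C}.
That set has 3 states.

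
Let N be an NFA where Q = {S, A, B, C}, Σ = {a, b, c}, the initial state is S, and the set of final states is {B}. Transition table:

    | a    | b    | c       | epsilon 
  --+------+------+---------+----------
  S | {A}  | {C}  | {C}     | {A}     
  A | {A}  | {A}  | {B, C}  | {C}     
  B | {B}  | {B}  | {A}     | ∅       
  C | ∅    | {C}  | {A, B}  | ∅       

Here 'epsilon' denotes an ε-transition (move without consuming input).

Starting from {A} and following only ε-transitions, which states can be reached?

{A, C}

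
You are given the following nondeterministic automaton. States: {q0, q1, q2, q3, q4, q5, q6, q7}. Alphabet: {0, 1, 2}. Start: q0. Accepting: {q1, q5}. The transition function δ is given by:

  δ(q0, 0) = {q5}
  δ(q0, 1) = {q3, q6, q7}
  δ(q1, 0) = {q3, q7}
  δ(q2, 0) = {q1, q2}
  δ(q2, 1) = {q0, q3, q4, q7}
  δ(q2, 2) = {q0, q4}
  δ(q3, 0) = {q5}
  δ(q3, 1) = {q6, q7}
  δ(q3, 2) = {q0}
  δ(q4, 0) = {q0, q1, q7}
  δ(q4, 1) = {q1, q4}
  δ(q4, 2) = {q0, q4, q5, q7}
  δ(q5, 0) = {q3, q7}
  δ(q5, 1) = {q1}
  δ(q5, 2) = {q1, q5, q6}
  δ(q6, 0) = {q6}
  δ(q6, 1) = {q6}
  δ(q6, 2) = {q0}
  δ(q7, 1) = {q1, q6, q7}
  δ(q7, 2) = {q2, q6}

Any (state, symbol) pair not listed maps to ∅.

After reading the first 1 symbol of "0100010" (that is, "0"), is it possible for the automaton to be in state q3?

Start in {q0}.
Read '0': {q0} → {q5}.
State q3 is not in {q5}.

No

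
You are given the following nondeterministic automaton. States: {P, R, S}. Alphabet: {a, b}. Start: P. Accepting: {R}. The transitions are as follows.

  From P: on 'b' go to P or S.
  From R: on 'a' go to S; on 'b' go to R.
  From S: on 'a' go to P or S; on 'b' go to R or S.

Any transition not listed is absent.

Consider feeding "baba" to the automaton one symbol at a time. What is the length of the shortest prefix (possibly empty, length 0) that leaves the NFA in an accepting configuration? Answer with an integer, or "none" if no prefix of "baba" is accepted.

Start in {P}.
Read 'b': P→{P, S}; now {P, S}.
Read 'a': P→∅, S→{P, S}; now {P, S}.
Read 'b': P→{P, S}, S→{R, S}; now {P, R, S}.
None of the earlier sets intersect F, but {P, R, S} does.

3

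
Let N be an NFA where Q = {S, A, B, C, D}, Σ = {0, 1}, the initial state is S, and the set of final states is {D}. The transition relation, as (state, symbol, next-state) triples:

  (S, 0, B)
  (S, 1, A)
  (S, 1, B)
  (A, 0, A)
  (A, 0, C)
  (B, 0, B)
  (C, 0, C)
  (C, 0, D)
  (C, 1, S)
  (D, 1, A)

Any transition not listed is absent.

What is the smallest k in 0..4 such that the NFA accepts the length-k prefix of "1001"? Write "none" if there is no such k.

3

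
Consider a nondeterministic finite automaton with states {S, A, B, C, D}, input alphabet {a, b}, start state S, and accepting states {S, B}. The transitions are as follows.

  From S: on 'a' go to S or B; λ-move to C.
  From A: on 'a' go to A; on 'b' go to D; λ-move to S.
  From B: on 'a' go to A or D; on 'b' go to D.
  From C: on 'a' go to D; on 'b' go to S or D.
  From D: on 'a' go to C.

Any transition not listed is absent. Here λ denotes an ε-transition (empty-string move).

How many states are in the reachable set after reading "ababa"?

4

Start: ε-closure({S}) = {S, C}.
Read 'a': S→{S, B}, C→{D}; union {S, B, D}; ε-closure = {S, B, C, D}.
Read 'b': S→∅, B→{D}, C→{S, D}, D→∅; union {S, D}; ε-closure = {S, C, D}.
Read 'a': S→{S, B}, C→{D}, D→{C}; now {S, B, C, D}.
Read 'b': S→∅, B→{D}, C→{S, D}, D→∅; union {S, D}; ε-closure = {S, C, D}.
Read 'a': S→{S, B}, C→{D}, D→{C}; now {S, B, C, D}.
That set has 4 states.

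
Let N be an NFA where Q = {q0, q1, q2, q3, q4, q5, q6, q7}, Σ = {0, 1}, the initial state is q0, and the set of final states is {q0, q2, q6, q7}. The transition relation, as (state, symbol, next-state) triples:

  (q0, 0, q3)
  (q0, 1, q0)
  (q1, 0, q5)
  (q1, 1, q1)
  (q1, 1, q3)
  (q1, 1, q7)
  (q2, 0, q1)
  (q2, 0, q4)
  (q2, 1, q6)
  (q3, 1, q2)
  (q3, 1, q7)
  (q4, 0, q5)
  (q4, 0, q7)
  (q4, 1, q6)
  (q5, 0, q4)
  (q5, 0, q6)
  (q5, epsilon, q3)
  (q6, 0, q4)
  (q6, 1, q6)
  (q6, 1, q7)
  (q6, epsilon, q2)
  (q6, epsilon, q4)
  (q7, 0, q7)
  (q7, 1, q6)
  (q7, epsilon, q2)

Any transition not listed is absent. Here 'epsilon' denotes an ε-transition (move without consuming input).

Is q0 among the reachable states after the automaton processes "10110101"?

No

Start in {q0}.
Read '1': {q0} → {q0}.
Read '0': {q0} → {q3}.
Read '1': {q3} → {q2, q7}.
Read '1': {q2, q7} → {q2, q4, q6}.
Read '0': {q2, q4, q6} → {q1, q2, q3, q4, q5, q7}.
Read '1': {q1, q2, q3, q4, q5, q7} → {q1, q2, q3, q4, q6, q7}.
Read '0': {q1, q2, q3, q4, q6, q7} → {q1, q2, q3, q4, q5, q7}.
Read '1': {q1, q2, q3, q4, q5, q7} → {q1, q2, q3, q4, q6, q7}.
State q0 is not in {q1, q2, q3, q4, q6, q7}.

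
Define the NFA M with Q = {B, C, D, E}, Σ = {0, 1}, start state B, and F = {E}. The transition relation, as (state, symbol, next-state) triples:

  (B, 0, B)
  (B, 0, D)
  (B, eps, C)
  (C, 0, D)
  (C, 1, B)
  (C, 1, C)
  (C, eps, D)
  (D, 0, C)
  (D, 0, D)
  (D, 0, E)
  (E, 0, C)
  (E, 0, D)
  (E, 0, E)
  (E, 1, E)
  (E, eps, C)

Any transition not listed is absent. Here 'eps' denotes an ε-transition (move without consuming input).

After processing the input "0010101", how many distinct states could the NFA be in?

4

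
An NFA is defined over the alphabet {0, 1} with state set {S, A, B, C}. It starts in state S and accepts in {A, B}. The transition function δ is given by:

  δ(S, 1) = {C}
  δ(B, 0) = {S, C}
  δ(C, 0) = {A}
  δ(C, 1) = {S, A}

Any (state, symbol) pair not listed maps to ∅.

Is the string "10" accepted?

Yes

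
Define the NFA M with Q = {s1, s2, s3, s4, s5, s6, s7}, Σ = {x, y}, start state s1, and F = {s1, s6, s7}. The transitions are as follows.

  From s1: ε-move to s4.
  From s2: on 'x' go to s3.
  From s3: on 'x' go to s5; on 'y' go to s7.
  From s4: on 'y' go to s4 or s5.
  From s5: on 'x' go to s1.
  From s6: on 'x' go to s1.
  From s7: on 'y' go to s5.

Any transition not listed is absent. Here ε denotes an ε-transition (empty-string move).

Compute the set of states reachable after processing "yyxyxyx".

{s1, s4}

Start: ε-closure({s1}) = {s1, s4}.
Read 'y': s1→∅, s4→{s4, s5}; now {s4, s5}.
Read 'y': s4→{s4, s5}, s5→∅; now {s4, s5}.
Read 'x': s4→∅, s5→{s1}; union {s1}; ε-closure = {s1, s4}.
Read 'y': s1→∅, s4→{s4, s5}; now {s4, s5}.
Read 'x': s4→∅, s5→{s1}; union {s1}; ε-closure = {s1, s4}.
Read 'y': s1→∅, s4→{s4, s5}; now {s4, s5}.
Read 'x': s4→∅, s5→{s1}; union {s1}; ε-closure = {s1, s4}.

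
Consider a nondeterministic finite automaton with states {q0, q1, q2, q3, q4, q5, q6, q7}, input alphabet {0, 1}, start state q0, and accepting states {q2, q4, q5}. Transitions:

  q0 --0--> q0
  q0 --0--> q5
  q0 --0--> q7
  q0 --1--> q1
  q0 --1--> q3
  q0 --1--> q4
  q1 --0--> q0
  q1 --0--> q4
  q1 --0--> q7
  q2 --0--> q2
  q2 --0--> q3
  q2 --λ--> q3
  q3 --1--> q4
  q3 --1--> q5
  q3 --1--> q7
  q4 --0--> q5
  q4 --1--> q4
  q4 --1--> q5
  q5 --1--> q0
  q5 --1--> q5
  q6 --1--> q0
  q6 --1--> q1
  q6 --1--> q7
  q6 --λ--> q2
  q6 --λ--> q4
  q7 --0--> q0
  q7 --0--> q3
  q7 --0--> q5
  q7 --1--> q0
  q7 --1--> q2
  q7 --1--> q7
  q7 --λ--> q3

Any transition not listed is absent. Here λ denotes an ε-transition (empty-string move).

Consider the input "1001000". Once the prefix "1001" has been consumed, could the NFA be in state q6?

No

Start in {q0}.
Read '1': q0→{q1, q3, q4}; now {q1, q3, q4}.
Read '0': q1→{q0, q4, q7}, q3→∅, q4→{q5}; union {q0, q4, q5, q7}; ε-closure = {q0, q3, q4, q5, q7}.
Read '0': q0→{q0, q5, q7}, q3→∅, q4→{q5}, q5→∅, q7→{q0, q3, q5}; now {q0, q3, q5, q7}.
Read '1': q0→{q1, q3, q4}, q3→{q4, q5, q7}, q5→{q0, q5}, q7→{q0, q2, q7}; now {q0, q1, q2, q3, q4, q5, q7}.
State q6 is not in {q0, q1, q2, q3, q4, q5, q7}.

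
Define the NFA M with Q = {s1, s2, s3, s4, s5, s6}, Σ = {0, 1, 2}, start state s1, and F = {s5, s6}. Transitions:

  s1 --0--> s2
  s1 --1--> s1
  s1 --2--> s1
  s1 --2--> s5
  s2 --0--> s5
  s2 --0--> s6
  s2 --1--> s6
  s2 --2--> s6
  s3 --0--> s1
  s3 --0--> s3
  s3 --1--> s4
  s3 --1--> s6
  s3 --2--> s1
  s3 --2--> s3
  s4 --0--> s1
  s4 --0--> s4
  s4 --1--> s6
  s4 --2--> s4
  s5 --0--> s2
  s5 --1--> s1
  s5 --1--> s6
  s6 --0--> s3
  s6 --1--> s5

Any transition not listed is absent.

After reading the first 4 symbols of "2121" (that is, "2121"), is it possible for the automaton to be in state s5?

No

Start in {s1}.
Read '2': {s1} → {s1, s5}.
Read '1': {s1, s5} → {s1, s6}.
Read '2': {s1, s6} → {s1, s5}.
Read '1': {s1, s5} → {s1, s6}.
State s5 is not in {s1, s6}.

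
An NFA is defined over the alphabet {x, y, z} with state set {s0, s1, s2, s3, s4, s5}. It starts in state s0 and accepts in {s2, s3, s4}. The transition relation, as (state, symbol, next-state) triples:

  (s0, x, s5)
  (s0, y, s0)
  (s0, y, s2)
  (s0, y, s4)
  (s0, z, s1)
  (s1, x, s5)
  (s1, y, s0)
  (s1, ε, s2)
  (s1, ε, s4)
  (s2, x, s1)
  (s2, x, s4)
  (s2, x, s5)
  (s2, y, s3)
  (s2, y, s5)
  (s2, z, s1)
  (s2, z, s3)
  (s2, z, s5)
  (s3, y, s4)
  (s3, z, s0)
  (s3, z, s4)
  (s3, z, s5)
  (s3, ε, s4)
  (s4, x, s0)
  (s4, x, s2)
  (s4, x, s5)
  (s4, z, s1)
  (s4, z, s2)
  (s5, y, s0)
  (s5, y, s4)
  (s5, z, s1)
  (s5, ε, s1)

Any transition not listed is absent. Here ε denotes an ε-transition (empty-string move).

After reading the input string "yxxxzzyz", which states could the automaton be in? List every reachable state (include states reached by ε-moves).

Start in {s0}.
Read 'y': s0→{s0, s2, s4}; now {s0, s2, s4}.
Read 'x': s0→{s5}, s2→{s1, s4, s5}, s4→{s0, s2, s5}; now {s0, s1, s2, s4, s5}.
Read 'x': s0→{s5}, s1→{s5}, s2→{s1, s4, s5}, s4→{s0, s2, s5}, s5→∅; now {s0, s1, s2, s4, s5}.
Read 'x': s0→{s5}, s1→{s5}, s2→{s1, s4, s5}, s4→{s0, s2, s5}, s5→∅; now {s0, s1, s2, s4, s5}.
Read 'z': s0→{s1}, s1→∅, s2→{s1, s3, s5}, s4→{s1, s2}, s5→{s1}; union {s1, s2, s3, s5}; ε-closure = {s1, s2, s3, s4, s5}.
Read 'z': s1→∅, s2→{s1, s3, s5}, s3→{s0, s4, s5}, s4→{s1, s2}, s5→{s1}; now {s0, s1, s2, s3, s4, s5}.
Read 'y': s0→{s0, s2, s4}, s1→{s0}, s2→{s3, s5}, s3→{s4}, s4→∅, s5→{s0, s4}; union {s0, s2, s3, s4, s5}; ε-closure = {s0, s1, s2, s3, s4, s5}.
Read 'z': s0→{s1}, s1→∅, s2→{s1, s3, s5}, s3→{s0, s4, s5}, s4→{s1, s2}, s5→{s1}; now {s0, s1, s2, s3, s4, s5}.

{s0, s1, s2, s3, s4, s5}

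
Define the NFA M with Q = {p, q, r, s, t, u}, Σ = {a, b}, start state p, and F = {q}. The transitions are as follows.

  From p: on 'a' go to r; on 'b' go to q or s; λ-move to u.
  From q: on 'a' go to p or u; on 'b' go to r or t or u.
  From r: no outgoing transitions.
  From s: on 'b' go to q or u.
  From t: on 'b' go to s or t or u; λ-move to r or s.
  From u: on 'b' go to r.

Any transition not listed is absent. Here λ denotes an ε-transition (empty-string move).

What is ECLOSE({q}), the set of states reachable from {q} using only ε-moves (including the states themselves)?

{q}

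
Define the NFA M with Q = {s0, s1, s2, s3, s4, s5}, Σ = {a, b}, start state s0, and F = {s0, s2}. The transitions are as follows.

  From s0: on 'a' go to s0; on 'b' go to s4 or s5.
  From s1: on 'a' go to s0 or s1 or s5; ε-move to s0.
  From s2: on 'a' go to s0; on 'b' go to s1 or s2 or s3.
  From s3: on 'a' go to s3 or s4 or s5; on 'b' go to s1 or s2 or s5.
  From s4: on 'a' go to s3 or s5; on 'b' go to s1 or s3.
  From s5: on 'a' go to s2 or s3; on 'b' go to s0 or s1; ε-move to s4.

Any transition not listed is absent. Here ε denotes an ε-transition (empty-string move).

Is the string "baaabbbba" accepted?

Yes

Start in {s0}.
Read 'b': s0→{s4, s5}; now {s4, s5}.
Read 'a': s4→{s3, s5}, s5→{s2, s3}; union {s2, s3, s5}; ε-closure = {s2, s3, s4, s5}.
Read 'a': s2→{s0}, s3→{s3, s4, s5}, s4→{s3, s5}, s5→{s2, s3}; now {s0, s2, s3, s4, s5}.
Read 'a': s0→{s0}, s2→{s0}, s3→{s3, s4, s5}, s4→{s3, s5}, s5→{s2, s3}; now {s0, s2, s3, s4, s5}.
Read 'b': s0→{s4, s5}, s2→{s1, s2, s3}, s3→{s1, s2, s5}, s4→{s1, s3}, s5→{s0, s1}; now {s0, s1, s2, s3, s4, s5}.
Read 'b': s0→{s4, s5}, s1→∅, s2→{s1, s2, s3}, s3→{s1, s2, s5}, s4→{s1, s3}, s5→{s0, s1}; now {s0, s1, s2, s3, s4, s5}.
Read 'b': s0→{s4, s5}, s1→∅, s2→{s1, s2, s3}, s3→{s1, s2, s5}, s4→{s1, s3}, s5→{s0, s1}; now {s0, s1, s2, s3, s4, s5}.
Read 'b': s0→{s4, s5}, s1→∅, s2→{s1, s2, s3}, s3→{s1, s2, s5}, s4→{s1, s3}, s5→{s0, s1}; now {s0, s1, s2, s3, s4, s5}.
Read 'a': s0→{s0}, s1→{s0, s1, s5}, s2→{s0}, s3→{s3, s4, s5}, s4→{s3, s5}, s5→{s2, s3}; now {s0, s1, s2, s3, s4, s5}.
The final set {s0, s1, s2, s3, s4, s5} contains the accepting states s0, s2.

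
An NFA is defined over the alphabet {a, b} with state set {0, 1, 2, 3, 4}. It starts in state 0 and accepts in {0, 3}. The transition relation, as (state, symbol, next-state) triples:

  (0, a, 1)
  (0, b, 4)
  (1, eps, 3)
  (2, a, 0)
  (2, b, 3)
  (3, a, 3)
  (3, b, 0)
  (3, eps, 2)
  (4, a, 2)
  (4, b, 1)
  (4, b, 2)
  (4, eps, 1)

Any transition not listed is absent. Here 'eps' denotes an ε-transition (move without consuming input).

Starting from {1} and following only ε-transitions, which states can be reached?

{1, 2, 3}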